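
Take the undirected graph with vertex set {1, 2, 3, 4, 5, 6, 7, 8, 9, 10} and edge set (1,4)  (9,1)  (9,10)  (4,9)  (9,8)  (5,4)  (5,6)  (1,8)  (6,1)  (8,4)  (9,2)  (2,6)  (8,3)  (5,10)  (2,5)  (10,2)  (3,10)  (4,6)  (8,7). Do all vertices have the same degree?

No

Degrees: 1:4, 2:4, 3:2, 4:5, 5:4, 6:4, 7:1, 8:5, 9:5, 10:4
Degrees are not all equal (e.g. deg(7)=1 but deg(4)=5); not regular.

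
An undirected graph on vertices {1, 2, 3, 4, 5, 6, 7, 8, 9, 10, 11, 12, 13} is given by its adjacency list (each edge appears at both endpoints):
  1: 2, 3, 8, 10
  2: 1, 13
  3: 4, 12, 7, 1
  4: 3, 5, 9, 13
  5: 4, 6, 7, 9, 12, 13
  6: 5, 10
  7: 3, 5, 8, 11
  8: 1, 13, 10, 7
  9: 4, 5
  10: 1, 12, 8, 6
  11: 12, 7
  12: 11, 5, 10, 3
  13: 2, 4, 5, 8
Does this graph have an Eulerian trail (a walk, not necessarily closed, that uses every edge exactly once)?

Degrees: 1:4, 2:2, 3:4, 4:4, 5:6, 6:2, 7:4, 8:4, 9:2, 10:4, 11:2, 12:4, 13:4
Odd-degree vertices: none (0 total).
The non-isolated vertices are connected and exactly 0 have odd degree, so an Eulerian trail exists.

Yes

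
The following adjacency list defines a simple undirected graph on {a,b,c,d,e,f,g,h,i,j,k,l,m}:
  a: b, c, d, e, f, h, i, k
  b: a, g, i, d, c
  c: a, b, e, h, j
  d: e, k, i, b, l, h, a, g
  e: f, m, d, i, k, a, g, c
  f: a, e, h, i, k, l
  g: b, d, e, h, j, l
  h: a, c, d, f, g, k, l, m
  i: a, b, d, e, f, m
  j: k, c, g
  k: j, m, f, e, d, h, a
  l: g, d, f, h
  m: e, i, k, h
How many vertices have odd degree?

Degrees: a:8, b:5, c:5, d:8, e:8, f:6, g:6, h:8, i:6, j:3, k:7, l:4, m:4
Odd-degree vertices: b, c, j, k.

4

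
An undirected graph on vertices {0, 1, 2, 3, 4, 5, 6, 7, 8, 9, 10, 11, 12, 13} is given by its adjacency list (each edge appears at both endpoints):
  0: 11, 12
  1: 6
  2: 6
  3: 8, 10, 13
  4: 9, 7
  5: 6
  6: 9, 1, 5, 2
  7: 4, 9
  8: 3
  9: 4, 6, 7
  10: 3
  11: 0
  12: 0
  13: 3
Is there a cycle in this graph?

The graph has 14 vertices, 12 edges, and 3 connected components.
Since 12 > 14 - 3, a cycle must exist; for instance 9-7-4-9.

Yes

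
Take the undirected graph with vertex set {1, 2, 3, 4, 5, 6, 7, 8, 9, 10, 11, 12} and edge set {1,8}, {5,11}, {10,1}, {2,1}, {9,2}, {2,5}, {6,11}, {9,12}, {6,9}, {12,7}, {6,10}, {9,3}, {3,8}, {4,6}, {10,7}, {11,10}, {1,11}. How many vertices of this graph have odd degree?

2

Degrees: 1:4, 2:3, 3:2, 4:1, 5:2, 6:4, 7:2, 8:2, 9:4, 10:4, 11:4, 12:2
Odd-degree vertices: 2, 4.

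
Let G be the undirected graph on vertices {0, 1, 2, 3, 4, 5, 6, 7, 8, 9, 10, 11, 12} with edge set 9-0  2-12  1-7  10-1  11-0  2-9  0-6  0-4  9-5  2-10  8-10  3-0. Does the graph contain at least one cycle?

No

|V| = 13, |E| = 12, number of components = 1.
Since 12 = 13 - 1, the graph is a forest and contains no cycle.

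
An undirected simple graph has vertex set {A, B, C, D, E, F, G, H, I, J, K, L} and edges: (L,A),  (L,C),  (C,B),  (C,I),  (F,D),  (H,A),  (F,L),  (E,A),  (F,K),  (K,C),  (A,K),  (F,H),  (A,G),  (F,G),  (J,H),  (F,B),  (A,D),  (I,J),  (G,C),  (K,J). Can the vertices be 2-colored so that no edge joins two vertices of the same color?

Yes

Partition the vertices as {B, D, E, G, H, I, K, L} vs {A, C, F, J}. Each listed edge has one endpoint in each part, so the graph is bipartite.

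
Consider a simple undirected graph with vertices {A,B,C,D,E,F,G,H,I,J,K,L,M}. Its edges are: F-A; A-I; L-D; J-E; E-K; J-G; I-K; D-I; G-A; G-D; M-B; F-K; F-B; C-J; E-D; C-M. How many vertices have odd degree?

Degrees: A:3, B:2, C:2, D:4, E:3, F:3, G:3, H:0, I:3, J:3, K:3, L:1, M:2
Odd-degree vertices: A, E, F, G, I, J, K, L.

8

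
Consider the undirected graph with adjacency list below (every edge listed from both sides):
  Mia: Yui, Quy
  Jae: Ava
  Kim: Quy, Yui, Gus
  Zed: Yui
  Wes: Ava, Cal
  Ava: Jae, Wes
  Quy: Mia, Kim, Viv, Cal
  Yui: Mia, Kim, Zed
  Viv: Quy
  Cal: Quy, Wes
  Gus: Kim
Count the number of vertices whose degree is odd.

6

Degrees: Mia:2, Jae:1, Kim:3, Zed:1, Wes:2, Ava:2, Quy:4, Yui:3, Viv:1, Cal:2, Gus:1
Odd-degree vertices: Jae, Kim, Zed, Yui, Viv, Gus.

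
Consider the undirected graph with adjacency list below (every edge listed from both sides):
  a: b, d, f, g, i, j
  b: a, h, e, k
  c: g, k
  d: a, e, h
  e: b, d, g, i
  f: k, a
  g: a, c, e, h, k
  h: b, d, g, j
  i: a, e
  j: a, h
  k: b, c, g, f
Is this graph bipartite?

g-c-k-g is an odd cycle (length 3), and a bipartite graph can contain only even cycles.

No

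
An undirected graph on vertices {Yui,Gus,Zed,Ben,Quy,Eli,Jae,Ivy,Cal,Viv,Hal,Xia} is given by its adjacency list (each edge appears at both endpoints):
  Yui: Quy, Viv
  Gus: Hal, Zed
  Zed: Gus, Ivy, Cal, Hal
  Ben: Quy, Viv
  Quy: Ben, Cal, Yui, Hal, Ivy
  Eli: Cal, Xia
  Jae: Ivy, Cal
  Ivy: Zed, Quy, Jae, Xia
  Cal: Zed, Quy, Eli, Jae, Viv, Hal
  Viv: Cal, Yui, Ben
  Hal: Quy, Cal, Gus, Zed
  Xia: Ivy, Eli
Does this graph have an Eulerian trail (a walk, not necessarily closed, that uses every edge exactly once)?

Degrees: Yui:2, Gus:2, Zed:4, Ben:2, Quy:5, Eli:2, Jae:2, Ivy:4, Cal:6, Viv:3, Hal:4, Xia:2
Odd-degree vertices: Quy, Viv (2 total).
With 2 odd-degree vertices and all edges in one connected piece, an Eulerian trail exists (from Quy to Viv).

Yes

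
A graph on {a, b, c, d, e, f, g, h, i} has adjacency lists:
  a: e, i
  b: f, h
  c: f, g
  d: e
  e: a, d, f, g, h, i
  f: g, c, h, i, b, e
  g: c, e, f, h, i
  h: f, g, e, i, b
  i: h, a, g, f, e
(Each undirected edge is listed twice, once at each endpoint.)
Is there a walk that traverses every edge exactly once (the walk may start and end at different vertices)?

No

Degrees: a:2, b:2, c:2, d:1, e:6, f:6, g:5, h:5, i:5
Odd-degree vertices: d, g, h, i (4 total).
An Eulerian trail requires 0 or 2 odd-degree vertices; here there are 4.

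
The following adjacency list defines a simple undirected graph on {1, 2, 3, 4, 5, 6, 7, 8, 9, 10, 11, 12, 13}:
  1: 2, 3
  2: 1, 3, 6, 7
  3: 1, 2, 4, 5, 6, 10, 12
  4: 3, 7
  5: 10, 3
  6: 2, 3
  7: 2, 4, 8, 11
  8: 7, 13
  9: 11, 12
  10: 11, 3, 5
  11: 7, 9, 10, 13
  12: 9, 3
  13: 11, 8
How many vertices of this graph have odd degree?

Degrees: 1:2, 2:4, 3:7, 4:2, 5:2, 6:2, 7:4, 8:2, 9:2, 10:3, 11:4, 12:2, 13:2
Odd-degree vertices: 3, 10.

2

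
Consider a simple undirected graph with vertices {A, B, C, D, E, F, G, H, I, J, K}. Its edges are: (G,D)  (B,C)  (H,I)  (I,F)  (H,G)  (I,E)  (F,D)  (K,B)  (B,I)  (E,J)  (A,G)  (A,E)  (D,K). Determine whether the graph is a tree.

No

The graph has 11 vertices and 13 edges.
A tree on 11 vertices has exactly 10 edges; this graph has 13, so it contains a cycle and is not a tree.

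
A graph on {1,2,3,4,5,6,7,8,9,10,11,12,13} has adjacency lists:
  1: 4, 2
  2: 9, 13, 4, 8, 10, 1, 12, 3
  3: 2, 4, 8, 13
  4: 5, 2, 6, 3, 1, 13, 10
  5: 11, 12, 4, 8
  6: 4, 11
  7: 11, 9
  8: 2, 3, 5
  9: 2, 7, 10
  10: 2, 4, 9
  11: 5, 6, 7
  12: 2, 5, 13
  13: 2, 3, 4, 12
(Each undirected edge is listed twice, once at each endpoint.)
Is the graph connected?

Yes

Starting from 1 and exploring outward reaches every vertex (1, 2, 4, 12, 8, 3, 13, 9, 10, 6, 5, 7, 11); the graph is connected.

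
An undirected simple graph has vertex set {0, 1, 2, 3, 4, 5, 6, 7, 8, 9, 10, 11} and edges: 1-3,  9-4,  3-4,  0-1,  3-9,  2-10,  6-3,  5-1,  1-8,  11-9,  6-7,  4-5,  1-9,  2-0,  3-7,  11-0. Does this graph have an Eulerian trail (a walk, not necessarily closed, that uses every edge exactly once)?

Degrees: 0:3, 1:5, 2:2, 3:5, 4:3, 5:2, 6:2, 7:2, 8:1, 9:4, 10:1, 11:2
Odd-degree vertices: 0, 1, 3, 4, 8, 10 (6 total).
An Eulerian trail requires 0 or 2 odd-degree vertices; here there are 6.

No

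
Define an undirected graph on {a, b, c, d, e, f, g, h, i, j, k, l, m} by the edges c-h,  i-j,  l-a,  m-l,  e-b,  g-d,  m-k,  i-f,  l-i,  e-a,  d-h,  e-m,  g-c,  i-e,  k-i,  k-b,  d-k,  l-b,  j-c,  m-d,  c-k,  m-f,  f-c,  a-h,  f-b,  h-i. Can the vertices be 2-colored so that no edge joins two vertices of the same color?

k-d-m-k is an odd cycle (length 3), and a bipartite graph can contain only even cycles.

No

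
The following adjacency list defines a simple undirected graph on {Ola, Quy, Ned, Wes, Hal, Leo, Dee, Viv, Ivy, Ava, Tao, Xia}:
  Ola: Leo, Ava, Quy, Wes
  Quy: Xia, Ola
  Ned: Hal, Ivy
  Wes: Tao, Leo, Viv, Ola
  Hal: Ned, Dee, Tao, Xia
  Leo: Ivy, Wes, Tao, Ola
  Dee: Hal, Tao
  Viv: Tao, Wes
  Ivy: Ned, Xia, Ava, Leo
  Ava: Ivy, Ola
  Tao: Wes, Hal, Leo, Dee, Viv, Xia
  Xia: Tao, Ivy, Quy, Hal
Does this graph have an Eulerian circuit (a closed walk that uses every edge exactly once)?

Yes

Degrees: Ola:4, Quy:2, Ned:2, Wes:4, Hal:4, Leo:4, Dee:2, Viv:2, Ivy:4, Ava:2, Tao:6, Xia:4
All degrees are even and the non-isolated vertices are connected — an Eulerian circuit exists.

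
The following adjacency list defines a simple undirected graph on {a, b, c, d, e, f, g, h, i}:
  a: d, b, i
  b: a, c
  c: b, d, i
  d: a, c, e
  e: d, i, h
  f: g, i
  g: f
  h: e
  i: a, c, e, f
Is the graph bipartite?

Yes

Color {b, d, g, h, i} black and {a, c, e, f} white. No edge joins two same-colored vertices, so the graph is bipartite.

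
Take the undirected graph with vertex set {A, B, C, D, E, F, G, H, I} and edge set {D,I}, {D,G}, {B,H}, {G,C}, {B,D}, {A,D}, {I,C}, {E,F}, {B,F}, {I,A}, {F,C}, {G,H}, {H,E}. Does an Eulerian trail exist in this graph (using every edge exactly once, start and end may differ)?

Degrees: A:2, B:3, C:3, D:4, E:2, F:3, G:3, H:3, I:3
Odd-degree vertices: B, C, F, G, H, I (6 total).
An Eulerian trail requires 0 or 2 odd-degree vertices; here there are 6.

No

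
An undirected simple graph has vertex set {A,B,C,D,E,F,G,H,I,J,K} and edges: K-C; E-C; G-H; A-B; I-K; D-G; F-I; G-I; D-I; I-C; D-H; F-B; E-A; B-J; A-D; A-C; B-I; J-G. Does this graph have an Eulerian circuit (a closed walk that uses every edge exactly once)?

Yes

Degrees: A:4, B:4, C:4, D:4, E:2, F:2, G:4, H:2, I:6, J:2, K:2
All degrees are even and the non-isolated vertices are connected — an Eulerian circuit exists.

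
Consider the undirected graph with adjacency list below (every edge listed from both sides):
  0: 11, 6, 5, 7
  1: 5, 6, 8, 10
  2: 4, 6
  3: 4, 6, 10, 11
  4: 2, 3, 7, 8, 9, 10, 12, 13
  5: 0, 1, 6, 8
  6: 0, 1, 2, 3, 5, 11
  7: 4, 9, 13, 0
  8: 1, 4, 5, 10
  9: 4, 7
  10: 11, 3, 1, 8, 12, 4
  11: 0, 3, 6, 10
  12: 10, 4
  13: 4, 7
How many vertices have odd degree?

0

Degrees: 0:4, 1:4, 2:2, 3:4, 4:8, 5:4, 6:6, 7:4, 8:4, 9:2, 10:6, 11:4, 12:2, 13:2
Odd-degree vertices: none.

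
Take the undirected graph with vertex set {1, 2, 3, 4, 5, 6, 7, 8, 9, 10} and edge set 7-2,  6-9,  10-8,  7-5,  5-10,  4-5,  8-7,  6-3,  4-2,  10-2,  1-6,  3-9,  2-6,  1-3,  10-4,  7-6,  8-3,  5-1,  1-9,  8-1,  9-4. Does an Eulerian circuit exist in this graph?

Degrees: 1:5, 2:4, 3:4, 4:4, 5:4, 6:5, 7:4, 8:4, 9:4, 10:4
Vertices with odd degree: 1, 6. An Eulerian circuit requires all degrees even.

No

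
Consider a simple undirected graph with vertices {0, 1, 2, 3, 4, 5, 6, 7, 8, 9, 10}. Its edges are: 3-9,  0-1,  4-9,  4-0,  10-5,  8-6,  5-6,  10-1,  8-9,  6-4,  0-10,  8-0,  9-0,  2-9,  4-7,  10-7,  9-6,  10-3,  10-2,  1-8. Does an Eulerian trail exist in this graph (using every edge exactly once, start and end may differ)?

Degrees: 0:5, 1:3, 2:2, 3:2, 4:4, 5:2, 6:4, 7:2, 8:4, 9:6, 10:6
Odd-degree vertices: 0, 1 (2 total).
The non-isolated vertices are connected and exactly 2 have odd degree, so an Eulerian trail exists (from 0 to 1).

Yes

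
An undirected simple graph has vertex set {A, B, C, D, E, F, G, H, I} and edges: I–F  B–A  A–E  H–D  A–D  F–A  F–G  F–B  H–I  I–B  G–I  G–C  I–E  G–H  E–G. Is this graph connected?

A breadth-first search from A visits A, F, D, B, E, G, I, H, C — all 9 vertices — so the graph is connected.

Yes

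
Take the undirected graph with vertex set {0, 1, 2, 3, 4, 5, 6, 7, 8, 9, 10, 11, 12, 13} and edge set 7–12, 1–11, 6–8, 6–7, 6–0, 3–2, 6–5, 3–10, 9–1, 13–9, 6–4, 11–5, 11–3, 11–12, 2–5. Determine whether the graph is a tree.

No

The graph has 14 vertices and 15 edges.
A tree on 14 vertices has exactly 13 edges; this graph has 15, so it contains a cycle and is not a tree.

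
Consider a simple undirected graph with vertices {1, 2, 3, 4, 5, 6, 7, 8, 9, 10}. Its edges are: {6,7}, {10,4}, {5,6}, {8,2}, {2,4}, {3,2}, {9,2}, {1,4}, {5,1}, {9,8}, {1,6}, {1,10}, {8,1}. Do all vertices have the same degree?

Degrees: 1:5, 2:4, 3:1, 4:3, 5:2, 6:3, 7:1, 8:3, 9:2, 10:2
Vertex 3 has degree 1 while 1 has degree 5, so the graph is not regular.

No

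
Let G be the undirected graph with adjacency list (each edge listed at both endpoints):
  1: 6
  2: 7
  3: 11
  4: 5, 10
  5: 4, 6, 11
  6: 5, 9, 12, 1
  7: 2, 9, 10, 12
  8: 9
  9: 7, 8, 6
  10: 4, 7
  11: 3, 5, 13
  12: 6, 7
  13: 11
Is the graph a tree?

No

|V| = 13, |E| = 14.
Connected but with 14 > 12 edges, so it has a cycle and is not a tree.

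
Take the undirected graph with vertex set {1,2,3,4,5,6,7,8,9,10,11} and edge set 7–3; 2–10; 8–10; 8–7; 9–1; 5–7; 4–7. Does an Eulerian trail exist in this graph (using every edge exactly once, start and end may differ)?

Degrees: 1:1, 2:1, 3:1, 4:1, 5:1, 6:0, 7:4, 8:2, 9:1, 10:2, 11:0
Odd-degree vertices: 1, 2, 3, 4, 5, 9 (6 total).
An Eulerian trail requires 0 or 2 odd-degree vertices; here there are 6.

No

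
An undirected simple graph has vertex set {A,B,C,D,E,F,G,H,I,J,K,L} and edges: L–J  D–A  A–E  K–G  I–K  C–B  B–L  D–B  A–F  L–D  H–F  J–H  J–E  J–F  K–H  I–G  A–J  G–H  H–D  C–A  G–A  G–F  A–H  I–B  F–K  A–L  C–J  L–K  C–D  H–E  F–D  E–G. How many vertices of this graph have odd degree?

4

Degrees: A:8, B:4, C:4, D:6, E:4, F:6, G:6, H:7, I:3, J:6, K:5, L:5
Odd-degree vertices: H, I, K, L.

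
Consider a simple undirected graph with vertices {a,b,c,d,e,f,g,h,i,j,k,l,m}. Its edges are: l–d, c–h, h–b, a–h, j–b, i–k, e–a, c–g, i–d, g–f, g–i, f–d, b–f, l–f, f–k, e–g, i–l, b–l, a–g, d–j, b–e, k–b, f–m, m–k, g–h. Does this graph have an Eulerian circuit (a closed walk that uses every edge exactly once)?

No

Degrees: a:3, b:6, c:2, d:4, e:3, f:6, g:6, h:4, i:4, j:2, k:4, l:4, m:2
a, e have odd degree; an Eulerian circuit needs every degree to be even, so none exists.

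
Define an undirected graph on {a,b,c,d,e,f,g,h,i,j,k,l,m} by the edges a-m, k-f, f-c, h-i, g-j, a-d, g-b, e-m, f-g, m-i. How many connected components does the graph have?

Component: {l}
Component: {a, d, e, h, i, m}
Component: {b, c, f, g, j, k}

3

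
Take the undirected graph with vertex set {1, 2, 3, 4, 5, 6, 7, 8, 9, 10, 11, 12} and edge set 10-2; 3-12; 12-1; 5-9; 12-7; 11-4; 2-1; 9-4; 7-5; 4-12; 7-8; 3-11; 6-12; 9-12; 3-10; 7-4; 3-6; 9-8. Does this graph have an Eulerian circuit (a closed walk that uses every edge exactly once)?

Yes

Degrees: 1:2, 2:2, 3:4, 4:4, 5:2, 6:2, 7:4, 8:2, 9:4, 10:2, 11:2, 12:6
All degrees are even and the non-isolated vertices are connected — an Eulerian circuit exists.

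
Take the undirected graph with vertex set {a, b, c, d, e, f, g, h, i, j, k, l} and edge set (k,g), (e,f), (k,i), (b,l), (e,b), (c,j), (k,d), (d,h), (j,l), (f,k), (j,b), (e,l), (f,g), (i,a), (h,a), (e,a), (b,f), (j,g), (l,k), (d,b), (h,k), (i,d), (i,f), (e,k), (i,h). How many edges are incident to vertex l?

4

Neighbors of l: b, e, j, k.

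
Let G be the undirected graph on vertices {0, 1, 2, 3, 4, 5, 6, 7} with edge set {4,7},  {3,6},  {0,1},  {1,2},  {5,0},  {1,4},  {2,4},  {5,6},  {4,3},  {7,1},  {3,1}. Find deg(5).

2

Neighbors of 5: 0, 6.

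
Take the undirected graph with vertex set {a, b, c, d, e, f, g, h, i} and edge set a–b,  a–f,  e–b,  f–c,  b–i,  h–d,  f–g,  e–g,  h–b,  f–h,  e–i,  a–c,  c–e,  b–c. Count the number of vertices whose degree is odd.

Degrees: a:3, b:5, c:4, d:1, e:4, f:4, g:2, h:3, i:2
Odd-degree vertices: a, b, d, h.

4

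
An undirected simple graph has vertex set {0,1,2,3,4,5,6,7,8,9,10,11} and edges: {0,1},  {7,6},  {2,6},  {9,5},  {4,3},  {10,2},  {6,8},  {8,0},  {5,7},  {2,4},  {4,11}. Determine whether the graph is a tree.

The graph has 12 vertices and 11 edges.
It is connected with exactly 11 edges, hence acyclic — it is a tree.

Yes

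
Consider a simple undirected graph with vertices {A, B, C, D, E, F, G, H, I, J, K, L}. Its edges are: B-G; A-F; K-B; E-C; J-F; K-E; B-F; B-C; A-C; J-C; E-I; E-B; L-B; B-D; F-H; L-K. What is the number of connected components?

1

Component: {A, B, C, D, E, F, G, H, I, J, K, L}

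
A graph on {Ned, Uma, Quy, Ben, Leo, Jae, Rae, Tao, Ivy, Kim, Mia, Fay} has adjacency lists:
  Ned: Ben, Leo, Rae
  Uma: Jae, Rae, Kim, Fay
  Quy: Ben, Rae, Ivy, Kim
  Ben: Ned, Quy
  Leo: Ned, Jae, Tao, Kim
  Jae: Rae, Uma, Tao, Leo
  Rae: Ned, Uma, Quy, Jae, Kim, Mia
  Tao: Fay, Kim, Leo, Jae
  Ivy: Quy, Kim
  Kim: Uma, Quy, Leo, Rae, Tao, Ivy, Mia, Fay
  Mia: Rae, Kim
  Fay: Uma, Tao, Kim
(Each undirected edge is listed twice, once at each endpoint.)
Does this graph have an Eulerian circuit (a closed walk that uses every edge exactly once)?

Degrees: Ned:3, Uma:4, Quy:4, Ben:2, Leo:4, Jae:4, Rae:6, Tao:4, Ivy:2, Kim:8, Mia:2, Fay:3
Ned, Fay have odd degree; an Eulerian circuit needs every degree to be even, so none exists.

No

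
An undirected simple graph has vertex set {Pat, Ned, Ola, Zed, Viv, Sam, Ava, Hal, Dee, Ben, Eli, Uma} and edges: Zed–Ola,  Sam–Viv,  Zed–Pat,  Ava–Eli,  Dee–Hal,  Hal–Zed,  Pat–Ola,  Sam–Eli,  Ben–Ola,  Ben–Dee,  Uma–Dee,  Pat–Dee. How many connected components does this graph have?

Component: {Ned}
Component: {Viv, Sam, Ava, Eli}
Component: {Pat, Ola, Zed, Hal, Dee, Ben, Uma}

3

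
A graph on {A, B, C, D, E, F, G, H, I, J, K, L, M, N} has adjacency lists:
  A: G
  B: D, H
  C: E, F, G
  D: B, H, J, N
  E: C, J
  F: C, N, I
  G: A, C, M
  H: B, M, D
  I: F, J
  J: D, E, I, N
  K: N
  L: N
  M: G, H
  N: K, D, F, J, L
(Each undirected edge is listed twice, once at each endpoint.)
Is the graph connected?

Yes

A breadth-first search from A visits A, G, C, M, F, E, H, N, I, J, D, B, K, L — all 14 vertices — so the graph is connected.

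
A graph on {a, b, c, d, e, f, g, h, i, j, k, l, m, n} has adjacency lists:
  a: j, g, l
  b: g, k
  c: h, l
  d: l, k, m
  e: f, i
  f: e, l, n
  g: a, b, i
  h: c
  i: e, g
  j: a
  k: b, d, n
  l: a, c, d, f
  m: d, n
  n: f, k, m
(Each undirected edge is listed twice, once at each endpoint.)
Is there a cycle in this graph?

|V| = 14, |E| = 17, number of components = 1.
One cycle is a-l-f-e-i-g-a.

Yes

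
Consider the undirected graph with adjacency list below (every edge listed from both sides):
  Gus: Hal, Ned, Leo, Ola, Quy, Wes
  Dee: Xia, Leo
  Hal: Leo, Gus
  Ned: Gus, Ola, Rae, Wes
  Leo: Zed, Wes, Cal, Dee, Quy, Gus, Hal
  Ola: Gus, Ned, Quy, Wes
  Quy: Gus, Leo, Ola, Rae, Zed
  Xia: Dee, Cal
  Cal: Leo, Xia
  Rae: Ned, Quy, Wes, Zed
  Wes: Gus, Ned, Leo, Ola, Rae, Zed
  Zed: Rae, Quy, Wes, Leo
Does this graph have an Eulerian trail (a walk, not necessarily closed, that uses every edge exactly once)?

Degrees: Gus:6, Dee:2, Hal:2, Ned:4, Leo:7, Ola:4, Quy:5, Xia:2, Cal:2, Rae:4, Wes:6, Zed:4
Odd-degree vertices: Leo, Quy (2 total).
With 2 odd-degree vertices and all edges in one connected piece, an Eulerian trail exists (from Leo to Quy).

Yes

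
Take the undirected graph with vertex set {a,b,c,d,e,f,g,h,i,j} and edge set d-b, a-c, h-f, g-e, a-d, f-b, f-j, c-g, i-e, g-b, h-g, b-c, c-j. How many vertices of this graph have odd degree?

Degrees: a:2, b:4, c:4, d:2, e:2, f:3, g:4, h:2, i:1, j:2
Odd-degree vertices: f, i.

2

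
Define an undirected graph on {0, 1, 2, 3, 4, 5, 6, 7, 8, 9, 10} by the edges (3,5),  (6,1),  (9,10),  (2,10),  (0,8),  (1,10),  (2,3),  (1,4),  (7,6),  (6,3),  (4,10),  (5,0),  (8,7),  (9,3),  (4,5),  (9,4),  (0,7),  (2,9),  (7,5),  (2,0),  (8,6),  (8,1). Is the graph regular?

Yes

Degrees: 0:4, 1:4, 2:4, 3:4, 4:4, 5:4, 6:4, 7:4, 8:4, 9:4, 10:4
Every vertex has degree 4, so the graph is 4-regular.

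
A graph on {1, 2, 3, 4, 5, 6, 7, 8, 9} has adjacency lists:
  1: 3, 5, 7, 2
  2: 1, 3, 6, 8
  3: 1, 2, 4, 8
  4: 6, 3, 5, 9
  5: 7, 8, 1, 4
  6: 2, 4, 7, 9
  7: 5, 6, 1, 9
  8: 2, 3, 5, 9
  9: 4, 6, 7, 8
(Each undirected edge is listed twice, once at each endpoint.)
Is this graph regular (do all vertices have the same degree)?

Degrees: 1:4, 2:4, 3:4, 4:4, 5:4, 6:4, 7:4, 8:4, 9:4
Every vertex has degree 4, so the graph is 4-regular.

Yes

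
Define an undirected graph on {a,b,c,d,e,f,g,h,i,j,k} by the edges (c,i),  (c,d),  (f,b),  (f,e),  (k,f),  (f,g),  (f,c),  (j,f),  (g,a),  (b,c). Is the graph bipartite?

b-c-f-b is an odd cycle (length 3), and a bipartite graph can contain only even cycles.

No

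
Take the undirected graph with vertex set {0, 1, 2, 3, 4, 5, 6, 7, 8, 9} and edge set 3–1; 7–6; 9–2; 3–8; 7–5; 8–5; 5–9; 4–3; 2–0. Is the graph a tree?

|V| = 10, |E| = 9.
It is connected with exactly 9 edges, hence acyclic — it is a tree.

Yes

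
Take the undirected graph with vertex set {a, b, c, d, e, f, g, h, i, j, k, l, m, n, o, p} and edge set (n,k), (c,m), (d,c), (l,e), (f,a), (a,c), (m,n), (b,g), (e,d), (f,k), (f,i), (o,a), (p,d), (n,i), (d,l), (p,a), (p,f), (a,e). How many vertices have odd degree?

Degrees: a:5, b:1, c:3, d:4, e:3, f:4, g:1, h:0, i:2, j:0, k:2, l:2, m:2, n:3, o:1, p:3
Odd-degree vertices: a, b, c, e, g, n, o, p.

8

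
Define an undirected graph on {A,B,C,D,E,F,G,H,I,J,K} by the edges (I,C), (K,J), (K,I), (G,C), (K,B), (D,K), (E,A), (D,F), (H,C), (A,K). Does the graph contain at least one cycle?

|V| = 11, |E| = 10, number of components = 1.
Since 10 = 11 - 1, the graph is a forest and contains no cycle.

No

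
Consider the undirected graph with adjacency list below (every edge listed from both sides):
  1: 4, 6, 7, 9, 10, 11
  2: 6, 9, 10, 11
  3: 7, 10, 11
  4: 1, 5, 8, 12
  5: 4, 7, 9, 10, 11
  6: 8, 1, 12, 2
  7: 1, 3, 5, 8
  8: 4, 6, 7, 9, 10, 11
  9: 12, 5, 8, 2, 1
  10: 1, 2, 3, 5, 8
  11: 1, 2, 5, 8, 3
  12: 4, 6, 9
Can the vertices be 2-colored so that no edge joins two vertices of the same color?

Yes

Color {4, 6, 7, 9, 10, 11} black and {1, 2, 3, 5, 8, 12} white. No edge joins two same-colored vertices, so the graph is bipartite.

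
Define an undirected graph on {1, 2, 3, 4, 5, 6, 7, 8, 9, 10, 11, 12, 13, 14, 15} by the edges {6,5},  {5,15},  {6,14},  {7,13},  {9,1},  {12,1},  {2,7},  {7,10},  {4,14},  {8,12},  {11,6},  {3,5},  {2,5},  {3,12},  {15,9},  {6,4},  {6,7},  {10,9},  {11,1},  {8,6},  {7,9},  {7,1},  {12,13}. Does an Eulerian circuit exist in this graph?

Degrees: 1:4, 2:2, 3:2, 4:2, 5:4, 6:6, 7:6, 8:2, 9:4, 10:2, 11:2, 12:4, 13:2, 14:2, 15:2
Every vertex has even degree and the edges form a single connected piece, so an Eulerian circuit exists.

Yes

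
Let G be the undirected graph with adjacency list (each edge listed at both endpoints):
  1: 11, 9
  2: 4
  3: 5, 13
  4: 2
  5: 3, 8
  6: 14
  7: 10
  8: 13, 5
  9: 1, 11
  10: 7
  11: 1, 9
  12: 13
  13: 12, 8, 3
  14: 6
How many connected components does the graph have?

Component: {2, 4}
Component: {6, 14}
Component: {7, 10}
Component: {1, 9, 11}
Component: {3, 5, 8, 12, 13}

5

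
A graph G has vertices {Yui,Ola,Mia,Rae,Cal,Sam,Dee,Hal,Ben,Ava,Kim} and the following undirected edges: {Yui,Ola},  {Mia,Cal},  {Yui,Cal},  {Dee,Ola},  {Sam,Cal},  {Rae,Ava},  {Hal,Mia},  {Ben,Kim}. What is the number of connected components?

Component: {Rae, Ava}
Component: {Ben, Kim}
Component: {Yui, Ola, Mia, Cal, Sam, Dee, Hal}

3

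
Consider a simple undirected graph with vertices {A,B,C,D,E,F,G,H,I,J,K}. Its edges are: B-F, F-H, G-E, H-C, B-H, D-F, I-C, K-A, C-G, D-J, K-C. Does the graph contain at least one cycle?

|V| = 11, |E| = 11, number of components = 1.
One cycle is H-F-B-H.

Yes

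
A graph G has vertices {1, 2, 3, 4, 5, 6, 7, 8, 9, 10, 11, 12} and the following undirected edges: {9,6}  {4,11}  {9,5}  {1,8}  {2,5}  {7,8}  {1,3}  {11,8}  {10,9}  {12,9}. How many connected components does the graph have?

Component: {1, 3, 4, 7, 8, 11}
Component: {2, 5, 6, 9, 10, 12}

2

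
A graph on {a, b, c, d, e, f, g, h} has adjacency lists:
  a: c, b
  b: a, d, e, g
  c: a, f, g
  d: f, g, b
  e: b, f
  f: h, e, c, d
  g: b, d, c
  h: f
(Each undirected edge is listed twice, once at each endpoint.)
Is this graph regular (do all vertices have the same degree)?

No

Degrees: a:2, b:4, c:3, d:3, e:2, f:4, g:3, h:1
Vertex h has degree 1 while b has degree 4, so the graph is not regular.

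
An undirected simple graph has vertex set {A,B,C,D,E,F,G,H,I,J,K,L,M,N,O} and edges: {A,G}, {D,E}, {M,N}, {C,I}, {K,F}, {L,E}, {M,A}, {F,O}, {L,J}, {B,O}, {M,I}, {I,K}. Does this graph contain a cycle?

The graph has 15 vertices, 12 edges, and 3 connected components.
Since 12 = 15 - 3, the graph is a forest and contains no cycle.

No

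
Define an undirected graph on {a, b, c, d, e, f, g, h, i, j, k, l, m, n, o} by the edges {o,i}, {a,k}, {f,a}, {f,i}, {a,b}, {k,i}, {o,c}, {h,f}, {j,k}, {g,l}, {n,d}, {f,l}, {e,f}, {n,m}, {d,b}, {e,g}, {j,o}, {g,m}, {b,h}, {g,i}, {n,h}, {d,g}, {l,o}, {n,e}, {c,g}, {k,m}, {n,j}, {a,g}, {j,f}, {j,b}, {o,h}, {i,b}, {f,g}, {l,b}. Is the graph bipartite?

No

f-g-i-f is an odd cycle (length 3), and a bipartite graph can contain only even cycles.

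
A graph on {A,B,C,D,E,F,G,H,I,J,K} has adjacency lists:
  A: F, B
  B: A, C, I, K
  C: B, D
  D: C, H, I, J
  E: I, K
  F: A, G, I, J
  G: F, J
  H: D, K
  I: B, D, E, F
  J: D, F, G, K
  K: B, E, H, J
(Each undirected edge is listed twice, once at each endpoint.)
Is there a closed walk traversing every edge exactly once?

Degrees: A:2, B:4, C:2, D:4, E:2, F:4, G:2, H:2, I:4, J:4, K:4
All degrees are even and the non-isolated vertices are connected — an Eulerian circuit exists.

Yes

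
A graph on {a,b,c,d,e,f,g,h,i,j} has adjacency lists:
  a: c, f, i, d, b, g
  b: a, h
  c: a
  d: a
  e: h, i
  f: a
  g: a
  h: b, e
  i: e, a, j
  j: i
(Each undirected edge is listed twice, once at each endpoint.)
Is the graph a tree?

No

|V| = 10, |E| = 10.
A tree on 10 vertices has exactly 9 edges; this graph has 10, so it contains a cycle and is not a tree.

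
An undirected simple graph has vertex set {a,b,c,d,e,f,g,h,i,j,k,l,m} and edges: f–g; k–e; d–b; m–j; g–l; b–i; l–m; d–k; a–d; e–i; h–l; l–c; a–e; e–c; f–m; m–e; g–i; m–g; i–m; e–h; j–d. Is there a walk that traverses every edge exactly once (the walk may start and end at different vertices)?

Degrees: a:2, b:2, c:2, d:4, e:6, f:2, g:4, h:2, i:4, j:2, k:2, l:4, m:6
Odd-degree vertices: none (0 total).
The non-isolated vertices are connected and exactly 0 have odd degree, so an Eulerian trail exists.

Yes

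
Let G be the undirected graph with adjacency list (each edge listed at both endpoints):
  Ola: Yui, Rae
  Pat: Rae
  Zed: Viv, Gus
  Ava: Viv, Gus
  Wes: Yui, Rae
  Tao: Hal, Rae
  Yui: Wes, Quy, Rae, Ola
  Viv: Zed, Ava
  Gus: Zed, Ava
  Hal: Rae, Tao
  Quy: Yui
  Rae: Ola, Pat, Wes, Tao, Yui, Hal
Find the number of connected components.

Component: {Zed, Ava, Viv, Gus}
Component: {Ola, Pat, Wes, Tao, Yui, Hal, Quy, Rae}

2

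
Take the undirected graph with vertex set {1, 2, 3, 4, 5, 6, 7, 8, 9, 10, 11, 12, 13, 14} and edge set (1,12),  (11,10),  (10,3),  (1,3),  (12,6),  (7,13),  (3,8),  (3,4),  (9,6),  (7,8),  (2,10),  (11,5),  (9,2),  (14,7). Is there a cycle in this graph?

|V| = 14, |E| = 14, number of components = 1.
One cycle is 1-3-10-2-9-6-12-1.

Yes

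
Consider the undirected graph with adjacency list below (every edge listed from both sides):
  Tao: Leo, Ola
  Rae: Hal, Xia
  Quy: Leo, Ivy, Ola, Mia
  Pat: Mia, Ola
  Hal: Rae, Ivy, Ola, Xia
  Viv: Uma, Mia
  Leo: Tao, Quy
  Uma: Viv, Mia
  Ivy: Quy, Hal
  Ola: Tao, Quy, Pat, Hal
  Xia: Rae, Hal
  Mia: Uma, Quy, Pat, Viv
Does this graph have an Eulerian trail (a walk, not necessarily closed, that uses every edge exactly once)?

Degrees: Tao:2, Rae:2, Quy:4, Pat:2, Hal:4, Viv:2, Leo:2, Uma:2, Ivy:2, Ola:4, Xia:2, Mia:4
Odd-degree vertices: none (0 total).
The non-isolated vertices are connected and exactly 0 have odd degree, so an Eulerian trail exists.

Yes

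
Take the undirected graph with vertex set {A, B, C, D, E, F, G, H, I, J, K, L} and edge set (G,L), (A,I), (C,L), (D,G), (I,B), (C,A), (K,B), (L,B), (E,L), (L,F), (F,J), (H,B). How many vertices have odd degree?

6

Degrees: A:2, B:4, C:2, D:1, E:1, F:2, G:2, H:1, I:2, J:1, K:1, L:5
Odd-degree vertices: D, E, H, J, K, L.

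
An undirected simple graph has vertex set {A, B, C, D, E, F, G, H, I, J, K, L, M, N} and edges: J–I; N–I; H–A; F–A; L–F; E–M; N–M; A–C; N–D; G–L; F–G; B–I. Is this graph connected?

No

Component: {K}
Component: {A, C, F, G, H, L}
Component: {B, D, E, I, J, M, N}
No edge joins these 3 groups, so the graph is disconnected.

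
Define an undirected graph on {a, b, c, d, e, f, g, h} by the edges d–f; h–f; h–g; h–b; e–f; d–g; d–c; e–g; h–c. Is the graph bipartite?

Yes

Color {a, d, e, h} black and {b, c, f, g} white. No edge joins two same-colored vertices, so the graph is bipartite.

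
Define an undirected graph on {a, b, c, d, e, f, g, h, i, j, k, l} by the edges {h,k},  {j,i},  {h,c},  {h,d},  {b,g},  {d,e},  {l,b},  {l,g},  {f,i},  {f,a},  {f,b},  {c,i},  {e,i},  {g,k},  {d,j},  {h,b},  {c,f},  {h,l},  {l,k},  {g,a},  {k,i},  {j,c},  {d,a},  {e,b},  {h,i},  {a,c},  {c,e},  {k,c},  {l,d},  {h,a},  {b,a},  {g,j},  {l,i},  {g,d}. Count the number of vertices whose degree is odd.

Degrees: a:6, b:6, c:7, d:6, e:4, f:4, g:6, h:7, i:7, j:4, k:5, l:6
Odd-degree vertices: c, h, i, k.

4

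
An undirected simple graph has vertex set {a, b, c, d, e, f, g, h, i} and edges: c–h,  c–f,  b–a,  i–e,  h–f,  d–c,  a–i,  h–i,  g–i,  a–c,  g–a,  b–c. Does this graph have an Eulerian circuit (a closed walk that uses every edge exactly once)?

Degrees: a:4, b:2, c:5, d:1, e:1, f:2, g:2, h:3, i:4
c, d, e, h have odd degree; an Eulerian circuit needs every degree to be even, so none exists.

No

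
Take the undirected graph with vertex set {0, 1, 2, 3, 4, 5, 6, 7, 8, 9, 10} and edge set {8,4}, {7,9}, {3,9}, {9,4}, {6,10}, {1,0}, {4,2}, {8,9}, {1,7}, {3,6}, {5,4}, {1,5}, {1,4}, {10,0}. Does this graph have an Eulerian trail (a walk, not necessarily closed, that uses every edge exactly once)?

Yes

Degrees: 0:2, 1:4, 2:1, 3:2, 4:5, 5:2, 6:2, 7:2, 8:2, 9:4, 10:2
Odd-degree vertices: 2, 4 (2 total).
The non-isolated vertices are connected and exactly 2 have odd degree, so an Eulerian trail exists (from 2 to 4).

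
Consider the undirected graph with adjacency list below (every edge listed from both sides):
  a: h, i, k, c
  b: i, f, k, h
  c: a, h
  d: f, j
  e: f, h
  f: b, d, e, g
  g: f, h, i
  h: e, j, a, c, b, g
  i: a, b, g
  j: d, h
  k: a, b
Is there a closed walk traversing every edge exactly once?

Degrees: a:4, b:4, c:2, d:2, e:2, f:4, g:3, h:6, i:3, j:2, k:2
Vertices with odd degree: g, i. An Eulerian circuit requires all degrees even.

No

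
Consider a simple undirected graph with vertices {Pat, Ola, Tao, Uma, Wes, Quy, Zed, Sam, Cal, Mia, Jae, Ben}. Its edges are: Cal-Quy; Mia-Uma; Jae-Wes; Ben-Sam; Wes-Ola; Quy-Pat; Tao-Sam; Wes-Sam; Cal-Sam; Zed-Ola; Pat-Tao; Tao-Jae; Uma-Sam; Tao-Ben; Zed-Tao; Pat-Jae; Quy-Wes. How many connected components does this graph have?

1

Component: {Pat, Ola, Tao, Uma, Wes, Quy, Zed, Sam, Cal, Mia, Jae, Ben}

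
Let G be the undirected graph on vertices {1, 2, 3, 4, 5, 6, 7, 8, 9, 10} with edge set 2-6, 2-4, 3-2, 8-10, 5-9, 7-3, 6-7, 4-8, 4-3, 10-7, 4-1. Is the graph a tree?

The graph has 10 vertices and 11 edges.
It is not connected, so it is not a tree.

No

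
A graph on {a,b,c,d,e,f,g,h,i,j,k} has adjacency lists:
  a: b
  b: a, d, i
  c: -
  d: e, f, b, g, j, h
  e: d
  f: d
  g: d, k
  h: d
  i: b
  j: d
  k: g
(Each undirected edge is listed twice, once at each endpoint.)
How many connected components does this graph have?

2

Component: {c}
Component: {a, b, d, e, f, g, h, i, j, k}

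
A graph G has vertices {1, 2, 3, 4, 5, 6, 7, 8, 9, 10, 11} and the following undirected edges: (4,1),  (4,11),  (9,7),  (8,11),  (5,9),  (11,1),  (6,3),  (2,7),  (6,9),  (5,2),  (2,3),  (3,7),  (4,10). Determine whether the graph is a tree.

No

The graph has 11 vertices and 13 edges.
It splits into 2 components, so it cannot be a tree.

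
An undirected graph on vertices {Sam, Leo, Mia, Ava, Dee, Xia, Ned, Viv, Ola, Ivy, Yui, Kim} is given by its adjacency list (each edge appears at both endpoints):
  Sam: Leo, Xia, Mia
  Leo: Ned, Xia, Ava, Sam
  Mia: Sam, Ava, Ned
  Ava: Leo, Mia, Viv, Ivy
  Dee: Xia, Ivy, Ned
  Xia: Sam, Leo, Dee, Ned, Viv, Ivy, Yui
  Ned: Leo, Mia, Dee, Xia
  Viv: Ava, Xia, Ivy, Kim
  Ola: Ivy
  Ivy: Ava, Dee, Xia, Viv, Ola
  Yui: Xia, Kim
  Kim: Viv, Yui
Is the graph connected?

Yes

Starting from Sam and exploring outward reaches every vertex (Sam, Leo, Mia, Xia, Ned, Ava, Viv, Ivy, Yui, Dee, Kim, Ola); the graph is connected.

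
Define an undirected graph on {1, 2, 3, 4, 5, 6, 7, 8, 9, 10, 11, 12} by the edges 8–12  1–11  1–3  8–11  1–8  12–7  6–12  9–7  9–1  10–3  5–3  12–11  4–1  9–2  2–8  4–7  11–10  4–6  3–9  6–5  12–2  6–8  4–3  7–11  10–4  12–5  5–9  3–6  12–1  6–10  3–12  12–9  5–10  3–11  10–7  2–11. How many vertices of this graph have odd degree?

Degrees: 1:6, 2:4, 3:8, 4:5, 5:5, 6:6, 7:5, 8:5, 9:6, 10:6, 11:7, 12:9
Odd-degree vertices: 4, 5, 7, 8, 11, 12.

6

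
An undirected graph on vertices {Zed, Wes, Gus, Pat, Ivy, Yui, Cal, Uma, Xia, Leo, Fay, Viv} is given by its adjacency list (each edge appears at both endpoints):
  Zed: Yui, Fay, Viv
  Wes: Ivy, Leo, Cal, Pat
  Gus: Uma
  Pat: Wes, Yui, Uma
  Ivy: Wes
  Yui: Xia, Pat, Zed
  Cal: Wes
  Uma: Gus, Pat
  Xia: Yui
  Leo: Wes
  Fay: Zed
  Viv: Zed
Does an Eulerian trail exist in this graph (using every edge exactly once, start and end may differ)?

Degrees: Zed:3, Wes:4, Gus:1, Pat:3, Ivy:1, Yui:3, Cal:1, Uma:2, Xia:1, Leo:1, Fay:1, Viv:1
Odd-degree vertices: Zed, Gus, Pat, Ivy, Yui, Cal, Xia, Leo, Fay, Viv (10 total).
An Eulerian trail requires 0 or 2 odd-degree vertices; here there are 10.

No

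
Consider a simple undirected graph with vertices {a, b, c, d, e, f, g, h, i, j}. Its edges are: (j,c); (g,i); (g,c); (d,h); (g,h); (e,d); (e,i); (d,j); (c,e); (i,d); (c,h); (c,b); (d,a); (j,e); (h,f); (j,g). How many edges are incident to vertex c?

Neighbors of c: b, e, g, h, j.

5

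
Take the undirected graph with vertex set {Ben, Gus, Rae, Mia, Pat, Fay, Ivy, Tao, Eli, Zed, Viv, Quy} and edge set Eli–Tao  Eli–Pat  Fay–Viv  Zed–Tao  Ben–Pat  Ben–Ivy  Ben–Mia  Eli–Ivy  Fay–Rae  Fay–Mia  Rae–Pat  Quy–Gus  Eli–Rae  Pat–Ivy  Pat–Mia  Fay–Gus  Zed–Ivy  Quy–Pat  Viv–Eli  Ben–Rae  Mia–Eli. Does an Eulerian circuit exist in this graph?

Yes

Degrees: Ben:4, Gus:2, Rae:4, Mia:4, Pat:6, Fay:4, Ivy:4, Tao:2, Eli:6, Zed:2, Viv:2, Quy:2
All degrees are even and the non-isolated vertices are connected — an Eulerian circuit exists.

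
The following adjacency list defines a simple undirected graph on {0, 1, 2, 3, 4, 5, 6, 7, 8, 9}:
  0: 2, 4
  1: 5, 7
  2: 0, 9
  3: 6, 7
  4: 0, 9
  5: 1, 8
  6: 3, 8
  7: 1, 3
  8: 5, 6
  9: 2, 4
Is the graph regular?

Yes

Degrees: 0:2, 1:2, 2:2, 3:2, 4:2, 5:2, 6:2, 7:2, 8:2, 9:2
Every vertex has degree 2, so the graph is 2-regular.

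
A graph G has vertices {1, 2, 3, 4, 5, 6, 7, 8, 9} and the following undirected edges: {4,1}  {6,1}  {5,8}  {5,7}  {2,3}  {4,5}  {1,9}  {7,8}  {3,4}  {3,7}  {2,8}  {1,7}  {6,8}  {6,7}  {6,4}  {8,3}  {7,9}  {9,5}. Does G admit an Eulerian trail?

Yes

Degrees: 1:4, 2:2, 3:4, 4:4, 5:4, 6:4, 7:6, 8:5, 9:3
Odd-degree vertices: 8, 9 (2 total).
With 2 odd-degree vertices and all edges in one connected piece, an Eulerian trail exists (from 8 to 9).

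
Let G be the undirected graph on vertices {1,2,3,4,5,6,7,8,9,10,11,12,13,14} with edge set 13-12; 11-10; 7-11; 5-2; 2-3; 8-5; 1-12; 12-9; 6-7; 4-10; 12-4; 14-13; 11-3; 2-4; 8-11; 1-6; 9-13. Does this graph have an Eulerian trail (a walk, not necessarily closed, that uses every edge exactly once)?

Degrees: 1:2, 2:3, 3:2, 4:3, 5:2, 6:2, 7:2, 8:2, 9:2, 10:2, 11:4, 12:4, 13:3, 14:1
Odd-degree vertices: 2, 4, 13, 14 (4 total).
An Eulerian trail requires 0 or 2 odd-degree vertices; here there are 4.

No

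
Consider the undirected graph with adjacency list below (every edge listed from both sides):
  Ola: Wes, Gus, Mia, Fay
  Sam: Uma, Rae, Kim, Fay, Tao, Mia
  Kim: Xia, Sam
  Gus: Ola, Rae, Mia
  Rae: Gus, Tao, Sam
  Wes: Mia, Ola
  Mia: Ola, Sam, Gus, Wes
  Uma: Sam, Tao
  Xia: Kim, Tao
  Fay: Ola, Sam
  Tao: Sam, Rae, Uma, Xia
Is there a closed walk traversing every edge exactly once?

Degrees: Ola:4, Sam:6, Kim:2, Gus:3, Rae:3, Wes:2, Mia:4, Uma:2, Xia:2, Fay:2, Tao:4
Vertices with odd degree: Gus, Rae. An Eulerian circuit requires all degrees even.

No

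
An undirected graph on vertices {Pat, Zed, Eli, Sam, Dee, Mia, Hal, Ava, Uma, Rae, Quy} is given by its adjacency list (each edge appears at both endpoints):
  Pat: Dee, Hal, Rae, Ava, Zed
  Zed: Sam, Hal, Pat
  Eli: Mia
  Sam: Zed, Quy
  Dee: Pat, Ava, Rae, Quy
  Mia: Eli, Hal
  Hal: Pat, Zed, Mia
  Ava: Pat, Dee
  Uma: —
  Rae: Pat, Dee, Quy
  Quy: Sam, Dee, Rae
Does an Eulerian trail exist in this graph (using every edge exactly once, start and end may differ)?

Degrees: Pat:5, Zed:3, Eli:1, Sam:2, Dee:4, Mia:2, Hal:3, Ava:2, Uma:0, Rae:3, Quy:3
Odd-degree vertices: Pat, Zed, Eli, Hal, Rae, Quy (6 total).
An Eulerian trail requires 0 or 2 odd-degree vertices; here there are 6.

No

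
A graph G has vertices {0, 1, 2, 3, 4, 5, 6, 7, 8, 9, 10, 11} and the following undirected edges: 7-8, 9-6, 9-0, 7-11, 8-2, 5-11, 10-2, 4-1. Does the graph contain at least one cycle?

The graph has 12 vertices, 8 edges, and 4 connected components.
Since 8 = 12 - 4, the graph is a forest and contains no cycle.

No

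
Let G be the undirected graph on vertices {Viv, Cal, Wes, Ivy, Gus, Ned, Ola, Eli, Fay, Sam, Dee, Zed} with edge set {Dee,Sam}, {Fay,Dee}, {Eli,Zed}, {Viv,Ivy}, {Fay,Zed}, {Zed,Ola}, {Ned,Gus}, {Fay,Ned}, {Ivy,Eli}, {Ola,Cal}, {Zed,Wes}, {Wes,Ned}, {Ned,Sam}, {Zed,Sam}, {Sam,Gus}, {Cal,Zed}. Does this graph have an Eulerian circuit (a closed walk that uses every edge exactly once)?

No

Degrees: Viv:1, Cal:2, Wes:2, Ivy:2, Gus:2, Ned:4, Ola:2, Eli:2, Fay:3, Sam:4, Dee:2, Zed:6
Vertices with odd degree: Viv, Fay. An Eulerian circuit requires all degrees even.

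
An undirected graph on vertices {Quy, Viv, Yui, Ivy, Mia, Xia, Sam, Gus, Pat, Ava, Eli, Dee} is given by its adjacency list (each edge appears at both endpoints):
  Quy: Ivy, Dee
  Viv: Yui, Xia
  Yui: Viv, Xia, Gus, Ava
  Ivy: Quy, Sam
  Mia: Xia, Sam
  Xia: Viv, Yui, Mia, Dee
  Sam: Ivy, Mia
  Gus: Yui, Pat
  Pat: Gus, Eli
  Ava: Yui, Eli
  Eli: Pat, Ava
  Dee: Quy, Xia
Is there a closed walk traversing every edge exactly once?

Degrees: Quy:2, Viv:2, Yui:4, Ivy:2, Mia:2, Xia:4, Sam:2, Gus:2, Pat:2, Ava:2, Eli:2, Dee:2
All degrees are even and the non-isolated vertices are connected — an Eulerian circuit exists.

Yes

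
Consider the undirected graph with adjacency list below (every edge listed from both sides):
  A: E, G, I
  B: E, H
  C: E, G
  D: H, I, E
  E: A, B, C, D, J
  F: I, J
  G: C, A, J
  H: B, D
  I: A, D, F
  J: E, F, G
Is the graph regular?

No

Degrees: A:3, B:2, C:2, D:3, E:5, F:2, G:3, H:2, I:3, J:3
Degrees are not all equal (e.g. deg(B)=2 but deg(E)=5); not regular.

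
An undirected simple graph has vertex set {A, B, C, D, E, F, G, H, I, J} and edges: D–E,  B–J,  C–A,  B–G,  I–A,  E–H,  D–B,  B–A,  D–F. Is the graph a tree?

|V| = 10, |E| = 9.
Connected and |E| = |V| - 1, which characterizes a tree.

Yes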